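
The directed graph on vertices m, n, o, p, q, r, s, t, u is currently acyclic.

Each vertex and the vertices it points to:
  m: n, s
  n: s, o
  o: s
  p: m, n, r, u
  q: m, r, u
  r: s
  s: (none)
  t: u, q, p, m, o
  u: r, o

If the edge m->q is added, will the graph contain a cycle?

Adding m→q creates a cycle iff q can already reach m.
Path from q: q → m.
So q → … → m → q is a cycle.

Yes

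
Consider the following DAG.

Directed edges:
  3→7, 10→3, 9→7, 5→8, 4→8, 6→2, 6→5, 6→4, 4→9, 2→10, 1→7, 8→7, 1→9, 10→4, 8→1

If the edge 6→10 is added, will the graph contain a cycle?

Adding 6→10 creates a cycle iff 10 can already reach 6.
Explore from 10: no path reaches 6. The graph stays acyclic.

No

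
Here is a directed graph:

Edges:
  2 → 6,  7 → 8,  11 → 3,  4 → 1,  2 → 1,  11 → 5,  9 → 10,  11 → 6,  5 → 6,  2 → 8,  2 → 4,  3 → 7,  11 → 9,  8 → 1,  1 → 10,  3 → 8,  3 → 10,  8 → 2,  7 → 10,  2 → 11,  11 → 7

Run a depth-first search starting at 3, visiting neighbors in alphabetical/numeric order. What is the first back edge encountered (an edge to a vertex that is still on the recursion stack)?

2→8

DFS from 3 (visiting neighbors in alphabetical/numeric order); mark gray on enter, black on exit:
3 gray
  7 gray
    8 gray
      1 gray
        10 gray
        10 black
      1 black
      2 gray
        2→1: 1 black — skip
        4 gray
          4→1: 1 black — skip
        4 black
        6 gray
        6 black
        2→8: 8 is gray → back edge
First back edge: 2 → 8.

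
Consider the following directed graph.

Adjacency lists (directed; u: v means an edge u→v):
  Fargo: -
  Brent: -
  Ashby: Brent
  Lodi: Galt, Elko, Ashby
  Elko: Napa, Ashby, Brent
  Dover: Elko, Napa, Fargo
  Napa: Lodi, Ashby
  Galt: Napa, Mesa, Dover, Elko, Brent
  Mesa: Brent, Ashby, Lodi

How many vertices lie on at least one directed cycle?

6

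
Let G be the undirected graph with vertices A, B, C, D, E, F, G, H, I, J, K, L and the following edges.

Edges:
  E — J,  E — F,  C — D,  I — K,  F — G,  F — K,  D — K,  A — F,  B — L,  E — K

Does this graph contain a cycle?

Yes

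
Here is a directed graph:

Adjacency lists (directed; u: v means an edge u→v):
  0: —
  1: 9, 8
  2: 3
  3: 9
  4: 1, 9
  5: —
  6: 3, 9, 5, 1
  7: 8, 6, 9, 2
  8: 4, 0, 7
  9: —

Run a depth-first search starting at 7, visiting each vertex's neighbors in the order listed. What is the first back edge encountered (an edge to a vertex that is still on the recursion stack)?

1→8

DFS from 7 (visiting each vertex's neighbors in the order listed); mark gray on enter, black on exit:
7 gray
  8 gray
    4 gray
      1 gray
        9 gray
        9 black
        1→8: 8 is gray → back edge
First back edge: 1 → 8.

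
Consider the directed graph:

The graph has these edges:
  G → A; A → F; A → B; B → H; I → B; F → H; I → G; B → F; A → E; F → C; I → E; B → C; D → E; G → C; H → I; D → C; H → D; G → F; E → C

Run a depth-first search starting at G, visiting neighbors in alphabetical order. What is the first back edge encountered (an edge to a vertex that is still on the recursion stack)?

I->B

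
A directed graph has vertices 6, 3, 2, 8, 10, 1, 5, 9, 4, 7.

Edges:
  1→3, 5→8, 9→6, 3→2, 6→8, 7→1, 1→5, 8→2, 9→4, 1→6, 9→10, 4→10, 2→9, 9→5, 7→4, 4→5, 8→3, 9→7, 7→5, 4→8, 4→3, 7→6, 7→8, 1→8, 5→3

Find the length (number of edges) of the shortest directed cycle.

4

For each vertex v, BFS finds the shortest path from v back to v.
The shortest such closed walk is 9 → 4 → 3 → 2 → 9, length 4.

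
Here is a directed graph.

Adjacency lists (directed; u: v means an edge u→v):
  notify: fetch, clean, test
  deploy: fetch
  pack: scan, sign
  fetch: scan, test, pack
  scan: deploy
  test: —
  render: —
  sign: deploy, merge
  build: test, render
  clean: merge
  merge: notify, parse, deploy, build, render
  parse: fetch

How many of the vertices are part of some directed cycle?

9

A vertex is on a directed cycle iff it belongs to a strongly connected component of size ≥ 2 (or has a self-loop).
The vertices on cycles are {pack, scan, sign, clean, fetch, merge, parse, deploy, notify} — 9 in total.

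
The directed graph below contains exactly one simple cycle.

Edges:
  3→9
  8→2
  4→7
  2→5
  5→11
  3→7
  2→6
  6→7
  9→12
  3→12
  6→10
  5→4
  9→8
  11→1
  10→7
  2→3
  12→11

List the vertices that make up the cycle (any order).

DFS with gray/black marking from 2:
2 gray
  6 gray
    7 gray
    7 black
    10 gray
      10→7: 7 black — skip
    10 black
  6 black
  5 gray
    4 gray
      4→7: 7 black — skip
    4 black
    11 gray
      1 gray
      1 black
    11 black
  5 black
  3 gray
    3→7: 7 black — skip
    12 gray
      12→11: 11 black — skip
    12 black
    9 gray
      8 gray
        8→2: 2 is gray → back edge
Back edge closes the cycle 2 → 3 → 9 → 8 → 2; its vertices are {2, 3, 8, 9}.

2, 3, 8, 9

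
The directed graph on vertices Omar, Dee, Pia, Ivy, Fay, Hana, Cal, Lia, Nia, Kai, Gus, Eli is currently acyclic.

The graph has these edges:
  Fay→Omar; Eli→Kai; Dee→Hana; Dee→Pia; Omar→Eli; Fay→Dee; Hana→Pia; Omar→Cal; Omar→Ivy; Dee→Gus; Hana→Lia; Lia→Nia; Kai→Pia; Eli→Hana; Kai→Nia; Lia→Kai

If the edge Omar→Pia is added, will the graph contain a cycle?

Adding Omar→Pia creates a cycle iff Pia can already reach Omar.
Explore from Pia: no path reaches Omar. The graph stays acyclic.

No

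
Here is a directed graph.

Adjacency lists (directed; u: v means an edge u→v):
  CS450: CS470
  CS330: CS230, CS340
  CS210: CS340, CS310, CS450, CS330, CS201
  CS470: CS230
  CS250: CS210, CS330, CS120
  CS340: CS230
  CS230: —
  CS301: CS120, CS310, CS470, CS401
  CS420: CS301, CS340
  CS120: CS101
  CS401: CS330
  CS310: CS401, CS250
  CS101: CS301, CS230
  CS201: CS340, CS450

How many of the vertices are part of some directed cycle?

A vertex is on a directed cycle iff it belongs to a strongly connected component of size ≥ 2 (or has a self-loop).
The vertices on cycles are {CS101, CS120, CS210, CS250, CS301, CS310} — 6 in total.

6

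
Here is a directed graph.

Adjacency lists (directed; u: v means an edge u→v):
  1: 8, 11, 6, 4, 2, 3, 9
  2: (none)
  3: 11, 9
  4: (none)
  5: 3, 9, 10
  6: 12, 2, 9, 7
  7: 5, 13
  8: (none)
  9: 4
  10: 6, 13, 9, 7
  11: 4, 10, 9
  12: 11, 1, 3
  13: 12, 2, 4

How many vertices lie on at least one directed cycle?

9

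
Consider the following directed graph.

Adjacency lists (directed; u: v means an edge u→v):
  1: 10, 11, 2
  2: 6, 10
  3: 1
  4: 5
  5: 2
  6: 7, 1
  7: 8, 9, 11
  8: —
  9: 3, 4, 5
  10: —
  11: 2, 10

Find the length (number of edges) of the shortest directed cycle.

For each vertex v, BFS finds the shortest path from v back to v.
The shortest such closed walk is 1 → 2 → 6 → 1, length 3.

3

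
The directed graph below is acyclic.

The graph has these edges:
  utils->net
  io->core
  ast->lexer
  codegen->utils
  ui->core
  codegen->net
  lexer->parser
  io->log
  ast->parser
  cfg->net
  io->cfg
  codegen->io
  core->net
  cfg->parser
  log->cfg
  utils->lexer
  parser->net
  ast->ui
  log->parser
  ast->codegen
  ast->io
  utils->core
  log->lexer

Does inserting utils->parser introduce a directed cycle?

No

Adding utils→parser creates a cycle iff parser can already reach utils.
Explore from parser: no path reaches utils. The graph stays acyclic.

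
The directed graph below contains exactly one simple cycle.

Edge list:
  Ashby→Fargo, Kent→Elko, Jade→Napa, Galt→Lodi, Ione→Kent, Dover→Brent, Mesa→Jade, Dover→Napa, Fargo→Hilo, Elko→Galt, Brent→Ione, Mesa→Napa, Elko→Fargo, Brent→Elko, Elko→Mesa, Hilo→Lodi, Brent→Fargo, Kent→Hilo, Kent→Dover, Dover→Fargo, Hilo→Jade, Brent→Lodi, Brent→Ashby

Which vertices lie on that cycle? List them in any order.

DFS with gray/black marking from Brent:
Brent gray
  Ashby gray
    Fargo gray
      Hilo gray
        Jade gray
          Napa gray
          Napa black
        Jade black
        Lodi gray
        Lodi black
      Hilo black
    Fargo black
  Ashby black
  Elko gray
    Galt gray
      Galt→Lodi: Lodi black — skip
    Galt black
    Mesa gray
      Mesa→Jade: Jade black — skip
      Mesa→Napa: Napa black — skip
    Mesa black
    Elko→Fargo: Fargo black — skip
  Elko black
  Brent→Lodi: Lodi black — skip
  Ione gray
    Kent gray
      Kent→Hilo: Hilo black — skip
      Kent→Elko: Elko black — skip
      Dover gray
        Dover→Napa: Napa black — skip
        Dover→Brent: Brent is gray → back edge
Back edge closes the cycle Brent → Ione → Kent → Dover → Brent; its vertices are {Ione, Kent, Brent, Dover}.

Ione, Kent, Brent, Dover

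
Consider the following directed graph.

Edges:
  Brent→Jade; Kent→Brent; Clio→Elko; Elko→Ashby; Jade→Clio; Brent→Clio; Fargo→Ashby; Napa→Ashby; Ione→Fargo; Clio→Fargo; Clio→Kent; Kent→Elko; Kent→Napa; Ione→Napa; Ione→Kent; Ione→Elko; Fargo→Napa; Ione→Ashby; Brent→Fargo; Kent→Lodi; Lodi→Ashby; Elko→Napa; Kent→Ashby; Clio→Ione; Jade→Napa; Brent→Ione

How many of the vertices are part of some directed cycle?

5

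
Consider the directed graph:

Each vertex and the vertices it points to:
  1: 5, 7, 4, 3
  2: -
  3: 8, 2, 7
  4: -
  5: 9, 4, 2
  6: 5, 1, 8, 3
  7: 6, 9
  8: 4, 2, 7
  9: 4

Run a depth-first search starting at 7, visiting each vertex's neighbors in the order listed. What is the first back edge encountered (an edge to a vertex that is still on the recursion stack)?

DFS from 7 (visiting each vertex's neighbors in the order listed); mark gray on enter, black on exit:
7 gray
  6 gray
    5 gray
      9 gray
        4 gray
        4 black
      9 black
      5→4: 4 black — skip
      2 gray
      2 black
    5 black
    1 gray
      1→5: 5 black — skip
      1→7: 7 is gray → back edge
First back edge: 1 → 7.

1→7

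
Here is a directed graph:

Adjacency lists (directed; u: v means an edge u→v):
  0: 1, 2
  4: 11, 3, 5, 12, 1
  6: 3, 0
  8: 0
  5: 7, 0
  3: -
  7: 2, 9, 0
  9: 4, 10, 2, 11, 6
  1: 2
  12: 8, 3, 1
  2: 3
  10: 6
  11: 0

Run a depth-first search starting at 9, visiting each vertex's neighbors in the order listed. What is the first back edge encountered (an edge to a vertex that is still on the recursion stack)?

7->9

DFS from 9 (visiting each vertex's neighbors in the order listed); mark gray on enter, black on exit:
9 gray
  4 gray
    11 gray
      0 gray
        1 gray
          2 gray
            3 gray
            3 black
          2 black
        1 black
        0→2: 2 black — skip
      0 black
    11 black
    4→3: 3 black — skip
    5 gray
      7 gray
        7→2: 2 black — skip
        7→9: 9 is gray → back edge
First back edge: 7 → 9.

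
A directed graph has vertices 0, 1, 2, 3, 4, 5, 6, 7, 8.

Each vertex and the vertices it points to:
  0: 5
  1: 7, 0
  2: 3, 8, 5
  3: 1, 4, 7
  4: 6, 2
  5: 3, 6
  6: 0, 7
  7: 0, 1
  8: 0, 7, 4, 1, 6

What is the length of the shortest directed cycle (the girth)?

2

For each vertex v, BFS finds the shortest path from v back to v.
The shortest such closed walk is 1 → 7 → 1, length 2.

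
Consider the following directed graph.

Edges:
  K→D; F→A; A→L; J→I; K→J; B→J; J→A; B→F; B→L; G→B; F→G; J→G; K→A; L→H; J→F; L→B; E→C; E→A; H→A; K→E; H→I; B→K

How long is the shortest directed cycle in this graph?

2

For each vertex v, BFS finds the shortest path from v back to v.
The shortest such closed walk is L → B → L, length 2.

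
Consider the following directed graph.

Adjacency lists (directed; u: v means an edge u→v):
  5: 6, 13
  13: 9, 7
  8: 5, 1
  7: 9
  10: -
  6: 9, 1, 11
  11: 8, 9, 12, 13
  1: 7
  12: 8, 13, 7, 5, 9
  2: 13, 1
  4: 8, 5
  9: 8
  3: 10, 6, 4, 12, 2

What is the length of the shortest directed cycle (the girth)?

4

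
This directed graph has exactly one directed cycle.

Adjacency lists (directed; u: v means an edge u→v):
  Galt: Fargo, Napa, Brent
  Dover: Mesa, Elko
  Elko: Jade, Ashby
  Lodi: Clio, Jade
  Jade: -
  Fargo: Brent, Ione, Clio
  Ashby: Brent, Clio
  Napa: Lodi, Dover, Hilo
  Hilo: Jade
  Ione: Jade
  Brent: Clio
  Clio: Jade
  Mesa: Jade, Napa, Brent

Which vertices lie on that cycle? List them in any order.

Mesa, Napa, Dover

DFS with gray/black marking from Napa:
Napa gray
  Lodi gray
    Clio gray
      Jade gray
      Jade black
    Clio black
    Lodi→Jade: Jade black — skip
  Lodi black
  Dover gray
    Mesa gray
      Mesa→Jade: Jade black — skip
      Mesa→Napa: Napa is gray → back edge
Back edge closes the cycle Napa → Dover → Mesa → Napa; its vertices are {Mesa, Napa, Dover}.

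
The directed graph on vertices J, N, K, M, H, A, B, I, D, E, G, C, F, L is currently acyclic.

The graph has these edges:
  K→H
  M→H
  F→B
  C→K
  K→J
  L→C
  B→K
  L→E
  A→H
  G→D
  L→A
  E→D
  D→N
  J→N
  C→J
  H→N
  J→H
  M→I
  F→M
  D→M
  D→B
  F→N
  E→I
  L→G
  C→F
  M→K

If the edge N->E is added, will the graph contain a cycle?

Adding N→E creates a cycle iff E can already reach N.
Path from E: E → D → N.
So E → … → N → E is a cycle.

Yes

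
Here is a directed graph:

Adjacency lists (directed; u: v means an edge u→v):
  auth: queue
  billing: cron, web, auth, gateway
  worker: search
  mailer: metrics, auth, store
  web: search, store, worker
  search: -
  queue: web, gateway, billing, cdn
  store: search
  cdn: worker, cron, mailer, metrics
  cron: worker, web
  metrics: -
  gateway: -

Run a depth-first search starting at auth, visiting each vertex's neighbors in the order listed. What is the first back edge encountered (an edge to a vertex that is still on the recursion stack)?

DFS from auth (visiting each vertex's neighbors in the order listed); mark gray on enter, black on exit:
auth gray
  queue gray
    web gray
      search gray
      search black
      store gray
        store→search: search black — skip
      store black
      worker gray
        worker→search: search black — skip
      worker black
    web black
    gateway gray
    gateway black
    billing gray
      cron gray
        cron→worker: worker black — skip
        cron→web: web black — skip
      cron black
      billing→web: web black — skip
      billing→auth: auth is gray → back edge
First back edge: billing → auth.

billing→auth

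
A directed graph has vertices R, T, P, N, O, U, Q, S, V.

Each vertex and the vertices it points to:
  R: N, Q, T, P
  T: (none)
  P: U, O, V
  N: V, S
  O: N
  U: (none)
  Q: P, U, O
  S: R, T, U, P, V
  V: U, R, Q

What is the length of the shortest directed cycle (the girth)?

For each vertex v, BFS finds the shortest path from v back to v.
The shortest such closed walk is N → V → R → N, length 3.

3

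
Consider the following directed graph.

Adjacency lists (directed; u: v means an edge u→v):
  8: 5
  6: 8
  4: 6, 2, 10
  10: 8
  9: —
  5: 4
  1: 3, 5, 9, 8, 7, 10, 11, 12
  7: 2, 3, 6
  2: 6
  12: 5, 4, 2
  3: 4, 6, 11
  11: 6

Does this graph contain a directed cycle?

DFS with white/gray/black marking, starting from 9:
9 gray
9 black
8 gray
  5 gray
    4 gray
      6 gray
        6→8: 8 is gray → back edge
Back edge found, so a cycle exists: 8 → 5 → 4 → 6 → 8.

Yes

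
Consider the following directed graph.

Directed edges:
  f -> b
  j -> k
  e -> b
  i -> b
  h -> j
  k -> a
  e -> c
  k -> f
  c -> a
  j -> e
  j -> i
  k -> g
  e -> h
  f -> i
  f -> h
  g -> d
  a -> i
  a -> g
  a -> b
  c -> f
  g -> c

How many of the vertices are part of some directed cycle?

A vertex is on a directed cycle iff it belongs to a strongly connected component of size ≥ 2 (or has a self-loop).
The vertices on cycles are {a, c, e, f, g, h, j, k} — 8 in total.

8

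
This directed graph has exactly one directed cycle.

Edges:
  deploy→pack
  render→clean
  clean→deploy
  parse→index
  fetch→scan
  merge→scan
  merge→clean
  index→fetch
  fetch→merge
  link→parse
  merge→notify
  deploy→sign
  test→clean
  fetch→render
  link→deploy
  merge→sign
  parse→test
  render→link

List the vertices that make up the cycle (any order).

DFS with gray/black marking from parse:
parse gray
  test gray
    clean gray
      deploy gray
        pack gray
        pack black
        sign gray
        sign black
      deploy black
    clean black
  test black
  index gray
    fetch gray
      scan gray
      scan black
      merge gray
        notify gray
        notify black
        merge→scan: scan black — skip
        merge→sign: sign black — skip
        merge→clean: clean black — skip
      merge black
      render gray
        link gray
          link→parse: parse is gray → back edge
Back edge closes the cycle parse → index → fetch → render → link → parse; its vertices are {link, fetch, index, parse, render}.

link, fetch, index, parse, render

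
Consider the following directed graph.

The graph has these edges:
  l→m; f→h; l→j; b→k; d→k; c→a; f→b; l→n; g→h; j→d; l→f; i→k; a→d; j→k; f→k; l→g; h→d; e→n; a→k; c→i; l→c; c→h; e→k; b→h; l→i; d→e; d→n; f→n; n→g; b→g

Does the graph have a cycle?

Yes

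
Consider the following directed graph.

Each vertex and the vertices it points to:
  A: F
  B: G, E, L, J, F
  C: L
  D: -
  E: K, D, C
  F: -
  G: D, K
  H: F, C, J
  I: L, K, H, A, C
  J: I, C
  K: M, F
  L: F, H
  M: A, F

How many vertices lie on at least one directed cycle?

A vertex is on a directed cycle iff it belongs to a strongly connected component of size ≥ 2 (or has a self-loop).
The vertices on cycles are {C, H, I, J, L} — 5 in total.

5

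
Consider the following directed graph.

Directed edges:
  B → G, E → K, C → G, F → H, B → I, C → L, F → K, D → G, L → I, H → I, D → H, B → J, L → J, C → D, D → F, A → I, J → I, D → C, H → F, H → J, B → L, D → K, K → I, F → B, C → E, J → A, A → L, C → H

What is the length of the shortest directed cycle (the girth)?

For each vertex v, BFS finds the shortest path from v back to v.
The shortest such closed walk is C → D → C, length 2.

2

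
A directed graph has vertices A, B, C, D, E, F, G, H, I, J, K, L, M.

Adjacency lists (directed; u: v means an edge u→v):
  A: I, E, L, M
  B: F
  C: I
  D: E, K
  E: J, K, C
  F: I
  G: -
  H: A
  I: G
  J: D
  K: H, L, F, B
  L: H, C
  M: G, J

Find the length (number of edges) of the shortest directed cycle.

3

For each vertex v, BFS finds the shortest path from v back to v.
The shortest such closed walk is D → E → J → D, length 3.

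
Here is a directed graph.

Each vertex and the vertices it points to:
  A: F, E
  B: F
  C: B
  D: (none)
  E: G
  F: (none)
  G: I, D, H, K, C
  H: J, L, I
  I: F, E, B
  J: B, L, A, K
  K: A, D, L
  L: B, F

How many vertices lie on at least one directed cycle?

A vertex is on a directed cycle iff it belongs to a strongly connected component of size ≥ 2 (or has a self-loop).
The vertices on cycles are {A, E, G, H, I, J, K} — 7 in total.

7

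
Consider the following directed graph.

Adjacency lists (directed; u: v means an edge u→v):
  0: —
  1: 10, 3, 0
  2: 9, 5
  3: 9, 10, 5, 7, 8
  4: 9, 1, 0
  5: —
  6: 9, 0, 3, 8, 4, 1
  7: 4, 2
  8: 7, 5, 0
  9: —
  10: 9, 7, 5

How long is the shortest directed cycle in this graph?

For each vertex v, BFS finds the shortest path from v back to v.
The shortest such closed walk is 3 → 7 → 4 → 1 → 3, length 4.

4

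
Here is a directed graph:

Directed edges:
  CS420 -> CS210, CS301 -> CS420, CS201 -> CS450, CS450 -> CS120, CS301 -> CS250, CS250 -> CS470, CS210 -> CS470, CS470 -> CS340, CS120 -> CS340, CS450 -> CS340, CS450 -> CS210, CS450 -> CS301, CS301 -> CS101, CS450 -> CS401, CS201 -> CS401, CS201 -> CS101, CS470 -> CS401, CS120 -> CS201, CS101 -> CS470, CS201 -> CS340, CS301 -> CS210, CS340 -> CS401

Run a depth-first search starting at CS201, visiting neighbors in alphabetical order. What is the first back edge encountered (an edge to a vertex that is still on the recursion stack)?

CS120→CS201

DFS from CS201 (visiting neighbors in alphabetical order); mark gray on enter, black on exit:
CS201 gray
  CS101 gray
    CS470 gray
      CS340 gray
        CS401 gray
        CS401 black
      CS340 black
      CS470→CS401: CS401 black — skip
    CS470 black
  CS101 black
  CS201→CS340: CS340 black — skip
  CS201→CS401: CS401 black — skip
  CS450 gray
    CS120 gray
      CS120→CS201: CS201 is gray → back edge
First back edge: CS120 → CS201.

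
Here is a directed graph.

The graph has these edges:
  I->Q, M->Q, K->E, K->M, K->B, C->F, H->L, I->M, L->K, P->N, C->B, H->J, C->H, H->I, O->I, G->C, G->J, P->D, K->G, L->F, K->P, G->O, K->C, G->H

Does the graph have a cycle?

Yes

DFS with white/gray/black marking, starting from Q:
Q gray
Q black
M gray
  M→Q: Q black — skip
M black
K gray
  C gray
    F gray
    F black
    B gray
    B black
    H gray
      I gray
        I→Q: Q black — skip
        I→M: M black — skip
      I black
      L gray
        L→K: K is gray → back edge
Back edge found, so a cycle exists: K → C → H → L → K.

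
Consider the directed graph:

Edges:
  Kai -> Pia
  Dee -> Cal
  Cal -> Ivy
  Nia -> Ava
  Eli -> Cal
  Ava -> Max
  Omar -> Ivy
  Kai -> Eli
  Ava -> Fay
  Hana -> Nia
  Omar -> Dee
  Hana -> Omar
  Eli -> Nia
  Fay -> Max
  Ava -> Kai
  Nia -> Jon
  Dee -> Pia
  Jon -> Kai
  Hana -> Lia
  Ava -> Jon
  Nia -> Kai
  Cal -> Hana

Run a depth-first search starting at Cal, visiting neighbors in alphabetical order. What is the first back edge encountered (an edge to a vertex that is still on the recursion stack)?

Eli->Cal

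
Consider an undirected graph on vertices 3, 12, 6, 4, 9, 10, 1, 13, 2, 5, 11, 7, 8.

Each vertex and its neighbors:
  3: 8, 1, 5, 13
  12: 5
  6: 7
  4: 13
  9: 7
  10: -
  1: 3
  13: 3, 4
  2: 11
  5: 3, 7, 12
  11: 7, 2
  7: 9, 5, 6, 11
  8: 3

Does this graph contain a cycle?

DFS, tracking each vertex's parent; an edge to a visited non-parent vertex closes a cycle.
Start from 8:
visit 8 (parent –)
  visit 3 (parent 8)
    3–8: parent, skip
    visit 1 (parent 3)
      1–3: parent, skip
    visit 5 (parent 3)
      5–3: parent, skip
      visit 7 (parent 5)
        visit 9 (parent 7)
          9–7: parent, skip
        7–5: parent, skip
        visit 6 (parent 7)
          6–7: parent, skip
        visit 11 (parent 7)
          11–7: parent, skip
          visit 2 (parent 11)
            2–11: parent, skip
      visit 12 (parent 5)
        12–5: parent, skip
    visit 13 (parent 3)
      13–3: parent, skip
      visit 4 (parent 13)
        4–13: parent, skip
visit 10 (parent –)
No non-parent visited neighbor found — the graph is a forest.

No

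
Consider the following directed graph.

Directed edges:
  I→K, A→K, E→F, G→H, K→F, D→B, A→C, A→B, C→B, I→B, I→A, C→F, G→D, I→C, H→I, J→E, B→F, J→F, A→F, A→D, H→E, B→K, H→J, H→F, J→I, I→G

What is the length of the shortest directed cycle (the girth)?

For each vertex v, BFS finds the shortest path from v back to v.
The shortest such closed walk is I → G → H → I, length 3.

3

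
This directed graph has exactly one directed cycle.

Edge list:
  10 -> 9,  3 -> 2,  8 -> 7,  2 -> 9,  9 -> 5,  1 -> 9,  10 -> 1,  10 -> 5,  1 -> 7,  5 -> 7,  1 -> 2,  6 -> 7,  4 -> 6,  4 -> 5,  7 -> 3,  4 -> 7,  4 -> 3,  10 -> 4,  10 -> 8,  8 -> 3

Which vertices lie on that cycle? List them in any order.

2, 3, 5, 7, 9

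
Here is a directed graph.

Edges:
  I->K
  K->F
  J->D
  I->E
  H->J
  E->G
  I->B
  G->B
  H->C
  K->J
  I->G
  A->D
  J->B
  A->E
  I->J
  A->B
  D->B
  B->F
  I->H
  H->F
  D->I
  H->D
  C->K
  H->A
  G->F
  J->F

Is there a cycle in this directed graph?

Yes

DFS with white/gray/black marking, starting from E:
E gray
  G gray
    B gray
      F gray
      F black
    B black
    G→F: F black — skip
  G black
E black
C gray
  K gray
    K→F: F black — skip
    J gray
      J→B: B black — skip
      D gray
        D→B: B black — skip
        I gray
          I→E: E black — skip
          I→B: B black — skip
          I→J: J is gray → back edge
Back edge found, so a cycle exists: J → D → I → J.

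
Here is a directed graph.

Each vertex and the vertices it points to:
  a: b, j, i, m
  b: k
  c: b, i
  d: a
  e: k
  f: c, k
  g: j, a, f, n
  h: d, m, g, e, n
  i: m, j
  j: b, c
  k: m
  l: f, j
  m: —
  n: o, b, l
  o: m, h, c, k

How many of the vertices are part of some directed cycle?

A vertex is on a directed cycle iff it belongs to a strongly connected component of size ≥ 2 (or has a self-loop).
The vertices on cycles are {c, g, h, i, j, n, o} — 7 in total.

7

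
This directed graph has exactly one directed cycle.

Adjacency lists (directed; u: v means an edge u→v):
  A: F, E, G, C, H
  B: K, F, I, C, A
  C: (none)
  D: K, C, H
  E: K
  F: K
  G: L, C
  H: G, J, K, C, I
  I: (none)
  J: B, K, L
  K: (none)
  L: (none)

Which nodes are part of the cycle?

DFS with gray/black marking from H:
H gray
  G gray
    L gray
    L black
    C gray
    C black
  G black
  J gray
    B gray
      K gray
      K black
      F gray
        F→K: K black — skip
      F black
      I gray
      I black
      B→C: C black — skip
      A gray
        A→F: F black — skip
        E gray
          E→K: K black — skip
        E black
        A→G: G black — skip
        A→C: C black — skip
        A→H: H is gray → back edge
Back edge closes the cycle H → J → B → A → H; its vertices are {A, B, H, J}.

A, B, H, J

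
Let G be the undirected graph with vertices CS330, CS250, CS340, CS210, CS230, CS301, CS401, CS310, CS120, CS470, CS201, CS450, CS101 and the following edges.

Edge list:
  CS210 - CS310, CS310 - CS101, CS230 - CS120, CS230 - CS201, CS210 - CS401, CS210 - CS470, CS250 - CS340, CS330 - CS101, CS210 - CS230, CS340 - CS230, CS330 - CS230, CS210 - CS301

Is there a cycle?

DFS, tracking each vertex's parent; an edge to a visited non-parent vertex closes a cycle.
Start from CS301:
visit CS301 (parent –)
  visit CS210 (parent CS301)
    visit CS401 (parent CS210)
      CS401–CS210: parent, skip
    visit CS310 (parent CS210)
      visit CS101 (parent CS310)
        CS101–CS310: parent, skip
        visit CS330 (parent CS101)
          visit CS230 (parent CS330)
            CS230–CS210: CS210 visited and ≠ parent → cycle
Cycle: CS210 – CS310 – CS101 – CS330 – CS230 – CS210.

Yes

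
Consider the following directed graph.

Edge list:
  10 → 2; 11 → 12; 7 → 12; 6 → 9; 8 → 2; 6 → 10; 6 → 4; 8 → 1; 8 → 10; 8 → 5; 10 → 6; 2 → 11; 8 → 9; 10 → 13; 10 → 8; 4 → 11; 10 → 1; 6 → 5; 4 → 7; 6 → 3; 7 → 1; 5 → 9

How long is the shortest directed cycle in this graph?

2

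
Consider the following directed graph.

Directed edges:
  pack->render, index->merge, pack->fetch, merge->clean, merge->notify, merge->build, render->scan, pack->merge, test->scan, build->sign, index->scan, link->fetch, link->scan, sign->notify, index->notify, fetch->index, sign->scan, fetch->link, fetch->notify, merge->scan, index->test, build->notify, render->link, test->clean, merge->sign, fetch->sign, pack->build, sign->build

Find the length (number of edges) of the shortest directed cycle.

2

For each vertex v, BFS finds the shortest path from v back to v.
The shortest such closed walk is fetch → link → fetch, length 2.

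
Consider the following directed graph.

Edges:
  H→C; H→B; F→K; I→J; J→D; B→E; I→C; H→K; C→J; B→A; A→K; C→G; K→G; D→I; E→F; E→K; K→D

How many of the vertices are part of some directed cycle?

4

A vertex is on a directed cycle iff it belongs to a strongly connected component of size ≥ 2 (or has a self-loop).
The vertices on cycles are {C, D, I, J} — 4 in total.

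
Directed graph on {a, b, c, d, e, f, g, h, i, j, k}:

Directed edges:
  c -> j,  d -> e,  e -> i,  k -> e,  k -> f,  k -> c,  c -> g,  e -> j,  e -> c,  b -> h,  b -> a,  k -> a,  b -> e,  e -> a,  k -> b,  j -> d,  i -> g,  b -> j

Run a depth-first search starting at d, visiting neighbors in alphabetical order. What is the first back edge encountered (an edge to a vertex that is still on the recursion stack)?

DFS from d (visiting neighbors in alphabetical order); mark gray on enter, black on exit:
d gray
  e gray
    a gray
    a black
    c gray
      g gray
      g black
      j gray
        j→d: d is gray → back edge
First back edge: j → d.

j→d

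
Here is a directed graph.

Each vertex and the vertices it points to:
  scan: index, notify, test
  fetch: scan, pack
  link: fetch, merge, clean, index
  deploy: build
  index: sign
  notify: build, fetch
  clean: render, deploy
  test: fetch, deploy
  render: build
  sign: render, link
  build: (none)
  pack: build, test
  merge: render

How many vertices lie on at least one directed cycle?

A vertex is on a directed cycle iff it belongs to a strongly connected component of size ≥ 2 (or has a self-loop).
The vertices on cycles are {link, pack, scan, sign, test, fetch, index, notify} — 8 in total.

8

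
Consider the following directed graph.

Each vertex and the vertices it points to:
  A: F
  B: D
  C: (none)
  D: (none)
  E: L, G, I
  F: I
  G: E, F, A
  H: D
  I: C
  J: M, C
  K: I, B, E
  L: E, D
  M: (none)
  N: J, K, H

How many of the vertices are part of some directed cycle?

3

A vertex is on a directed cycle iff it belongs to a strongly connected component of size ≥ 2 (or has a self-loop).
The vertices on cycles are {E, G, L} — 3 in total.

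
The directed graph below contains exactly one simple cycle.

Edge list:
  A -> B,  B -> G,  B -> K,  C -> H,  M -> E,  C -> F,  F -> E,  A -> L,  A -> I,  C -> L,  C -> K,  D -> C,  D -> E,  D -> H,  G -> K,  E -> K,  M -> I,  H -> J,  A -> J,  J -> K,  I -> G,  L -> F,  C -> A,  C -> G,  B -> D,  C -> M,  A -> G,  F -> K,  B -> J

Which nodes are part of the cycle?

A, B, C, D

DFS with gray/black marking from D:
D gray
  C gray
    F gray
      K gray
      K black
      E gray
        E→K: K black — skip
      E black
    F black
    H gray
      J gray
        J→K: K black — skip
      J black
    H black
    A gray
      B gray
        G gray
          G→K: K black — skip
        G black
        B→D: D is gray → back edge
Back edge closes the cycle D → C → A → B → D; its vertices are {A, B, C, D}.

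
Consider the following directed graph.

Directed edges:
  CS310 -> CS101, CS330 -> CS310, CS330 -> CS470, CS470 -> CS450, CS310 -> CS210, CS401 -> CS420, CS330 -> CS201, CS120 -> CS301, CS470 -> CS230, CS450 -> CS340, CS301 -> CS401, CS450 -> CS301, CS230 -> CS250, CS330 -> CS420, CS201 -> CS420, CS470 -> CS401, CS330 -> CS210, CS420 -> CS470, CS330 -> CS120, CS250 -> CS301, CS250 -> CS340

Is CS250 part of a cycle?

Yes

CS250 is on a cycle iff CS250 can reach itself via ≥1 edge.
CS250 → CS301 → CS401 → CS420 → CS470 → CS230 → CS250 — yes.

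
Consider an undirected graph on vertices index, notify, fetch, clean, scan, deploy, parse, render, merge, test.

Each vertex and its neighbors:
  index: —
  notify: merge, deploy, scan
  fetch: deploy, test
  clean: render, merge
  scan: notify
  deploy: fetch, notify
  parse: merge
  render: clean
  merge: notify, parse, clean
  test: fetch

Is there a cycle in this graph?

DFS, tracking each vertex's parent; an edge to a visited non-parent vertex closes a cycle.
Start from test:
visit test (parent –)
  visit fetch (parent test)
    visit deploy (parent fetch)
      deploy–fetch: parent, skip
      visit notify (parent deploy)
        visit merge (parent notify)
          merge–notify: parent, skip
          visit parse (parent merge)
            parse–merge: parent, skip
          visit clean (parent merge)
            visit render (parent clean)
              render–clean: parent, skip
            clean–merge: parent, skip
        notify–deploy: parent, skip
        visit scan (parent notify)
          scan–notify: parent, skip
    fetch–test: parent, skip
visit index (parent –)
No non-parent visited neighbor found — the graph is a forest.

No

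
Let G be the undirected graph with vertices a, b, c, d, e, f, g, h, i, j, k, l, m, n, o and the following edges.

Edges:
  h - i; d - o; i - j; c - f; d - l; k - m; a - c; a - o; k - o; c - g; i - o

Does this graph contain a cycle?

No

DFS, tracking each vertex's parent; an edge to a visited non-parent vertex closes a cycle.
Start from c:
visit c (parent –)
  visit f (parent c)
    f–c: parent, skip
  visit g (parent c)
    g–c: parent, skip
  visit a (parent c)
    a–c: parent, skip
    visit o (parent a)
      visit i (parent o)
        i–o: parent, skip
        visit j (parent i)
          j–i: parent, skip
        visit h (parent i)
          h–i: parent, skip
      visit d (parent o)
        visit l (parent d)
          l–d: parent, skip
        d–o: parent, skip
      visit k (parent o)
        visit m (parent k)
          m–k: parent, skip
        k–o: parent, skip
      o–a: parent, skip
visit b (parent –)
visit e (parent –)
visit n (parent –)
No non-parent visited neighbor found — the graph is a forest.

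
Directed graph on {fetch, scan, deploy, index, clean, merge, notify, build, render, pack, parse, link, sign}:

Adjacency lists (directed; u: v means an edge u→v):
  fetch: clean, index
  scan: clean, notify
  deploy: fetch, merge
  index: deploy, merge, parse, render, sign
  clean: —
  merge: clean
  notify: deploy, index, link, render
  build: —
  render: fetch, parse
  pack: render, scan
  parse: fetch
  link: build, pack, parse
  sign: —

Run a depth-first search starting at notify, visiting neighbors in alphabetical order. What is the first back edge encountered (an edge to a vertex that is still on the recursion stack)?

DFS from notify (visiting neighbors in alphabetical order); mark gray on enter, black on exit:
notify gray
  deploy gray
    fetch gray
      clean gray
      clean black
      index gray
        index→deploy: deploy is gray → back edge
First back edge: index → deploy.

index->deploy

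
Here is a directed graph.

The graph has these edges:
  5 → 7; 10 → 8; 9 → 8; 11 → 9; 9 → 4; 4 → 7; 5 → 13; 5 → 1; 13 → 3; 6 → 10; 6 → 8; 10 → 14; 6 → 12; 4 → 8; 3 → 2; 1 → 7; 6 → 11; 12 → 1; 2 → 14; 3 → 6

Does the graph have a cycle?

DFS with white/gray/black marking, starting from 14:
14 gray
14 black
1 gray
  7 gray
  7 black
1 black
2 gray
  2→14: 14 black — skip
2 black
3 gray
  3→2: 2 black — skip
  6 gray
    12 gray
      12→1: 1 black — skip
    12 black
    8 gray
    8 black
    10 gray
      10→8: 8 black — skip
      10→14: 14 black — skip
    10 black
    11 gray
      9 gray
        4 gray
          4→7: 7 black — skip
          4→8: 8 black — skip
        4 black
        9→8: 8 black — skip
      9 black
    11 black
  6 black
3 black
5 gray
  13 gray
    13→3: 3 black — skip
  13 black
  5→7: 7 black — skip
  5→1: 1 black — skip
5 black
Every edge goes to a white or black vertex — no back edge, so the graph is acyclic.

No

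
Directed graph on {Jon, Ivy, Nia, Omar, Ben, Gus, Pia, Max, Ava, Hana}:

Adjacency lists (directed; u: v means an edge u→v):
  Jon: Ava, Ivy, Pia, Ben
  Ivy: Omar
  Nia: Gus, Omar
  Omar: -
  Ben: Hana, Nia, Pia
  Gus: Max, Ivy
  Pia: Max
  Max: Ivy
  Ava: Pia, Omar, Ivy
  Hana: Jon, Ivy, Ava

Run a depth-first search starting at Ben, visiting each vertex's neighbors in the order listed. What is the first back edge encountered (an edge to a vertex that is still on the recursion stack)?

DFS from Ben (visiting each vertex's neighbors in the order listed); mark gray on enter, black on exit:
Ben gray
  Hana gray
    Jon gray
      Ava gray
        Pia gray
          Max gray
            Ivy gray
              Omar gray
              Omar black
            Ivy black
          Max black
        Pia black
        Ava→Omar: Omar black — skip
        Ava→Ivy: Ivy black — skip
      Ava black
      Jon→Ivy: Ivy black — skip
      Jon→Pia: Pia black — skip
      Jon→Ben: Ben is gray → back edge
First back edge: Jon → Ben.

Jon→Ben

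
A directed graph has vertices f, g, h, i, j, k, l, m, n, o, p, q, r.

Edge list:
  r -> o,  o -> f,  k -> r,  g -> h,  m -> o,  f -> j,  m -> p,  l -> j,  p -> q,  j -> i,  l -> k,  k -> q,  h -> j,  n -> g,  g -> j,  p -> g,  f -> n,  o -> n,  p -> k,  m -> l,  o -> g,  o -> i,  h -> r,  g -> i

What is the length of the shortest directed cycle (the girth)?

4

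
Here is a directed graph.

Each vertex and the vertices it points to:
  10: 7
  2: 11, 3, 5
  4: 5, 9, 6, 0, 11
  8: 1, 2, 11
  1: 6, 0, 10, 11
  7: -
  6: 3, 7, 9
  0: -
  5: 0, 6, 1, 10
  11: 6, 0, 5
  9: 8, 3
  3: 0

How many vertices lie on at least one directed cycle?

7

A vertex is on a directed cycle iff it belongs to a strongly connected component of size ≥ 2 (or has a self-loop).
The vertices on cycles are {1, 2, 5, 6, 8, 9, 11} — 7 in total.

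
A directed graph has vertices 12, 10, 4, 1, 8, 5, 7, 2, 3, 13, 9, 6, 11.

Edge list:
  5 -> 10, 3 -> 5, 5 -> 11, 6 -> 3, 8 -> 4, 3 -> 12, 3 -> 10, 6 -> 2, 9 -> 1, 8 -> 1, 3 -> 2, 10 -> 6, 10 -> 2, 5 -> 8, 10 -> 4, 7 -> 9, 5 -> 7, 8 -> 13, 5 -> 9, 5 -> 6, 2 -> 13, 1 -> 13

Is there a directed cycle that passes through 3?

3 is on a cycle iff 3 can reach itself via ≥1 edge.
3 → 10 → 6 → 3 — yes.

Yes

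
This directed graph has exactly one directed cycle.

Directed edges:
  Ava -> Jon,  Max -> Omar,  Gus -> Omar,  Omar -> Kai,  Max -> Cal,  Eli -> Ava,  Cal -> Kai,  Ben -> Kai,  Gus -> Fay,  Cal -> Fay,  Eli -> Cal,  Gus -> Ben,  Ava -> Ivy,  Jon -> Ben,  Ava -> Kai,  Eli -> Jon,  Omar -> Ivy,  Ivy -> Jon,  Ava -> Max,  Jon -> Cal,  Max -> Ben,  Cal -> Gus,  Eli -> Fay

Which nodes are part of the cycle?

Cal, Gus, Ivy, Jon, Omar

DFS with gray/black marking from Ivy:
Ivy gray
  Jon gray
    Ben gray
      Kai gray
      Kai black
    Ben black
    Cal gray
      Cal→Kai: Kai black — skip
      Fay gray
      Fay black
      Gus gray
        Omar gray
          Omar→Kai: Kai black — skip
          Omar→Ivy: Ivy is gray → back edge
Back edge closes the cycle Ivy → Jon → Cal → Gus → Omar → Ivy; its vertices are {Cal, Gus, Ivy, Jon, Omar}.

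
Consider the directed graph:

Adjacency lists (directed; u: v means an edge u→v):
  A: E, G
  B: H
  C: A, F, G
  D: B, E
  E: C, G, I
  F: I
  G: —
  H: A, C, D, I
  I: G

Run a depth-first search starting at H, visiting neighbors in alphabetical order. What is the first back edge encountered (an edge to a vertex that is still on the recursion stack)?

DFS from H (visiting neighbors in alphabetical order); mark gray on enter, black on exit:
H gray
  A gray
    E gray
      C gray
        C→A: A is gray → back edge
First back edge: C → A.

C→A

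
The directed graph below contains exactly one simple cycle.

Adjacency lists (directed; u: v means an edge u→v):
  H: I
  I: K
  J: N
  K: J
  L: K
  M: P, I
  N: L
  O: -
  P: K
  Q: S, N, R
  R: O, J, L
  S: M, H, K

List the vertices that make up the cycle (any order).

DFS with gray/black marking from J:
J gray
  N gray
    L gray
      K gray
        K→J: J is gray → back edge
Back edge closes the cycle J → N → L → K → J; its vertices are {J, K, L, N}.

J, K, L, N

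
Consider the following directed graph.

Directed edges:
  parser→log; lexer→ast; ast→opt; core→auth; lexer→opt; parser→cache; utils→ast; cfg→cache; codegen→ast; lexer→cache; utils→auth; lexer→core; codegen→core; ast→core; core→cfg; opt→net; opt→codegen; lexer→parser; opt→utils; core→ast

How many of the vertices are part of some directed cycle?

5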